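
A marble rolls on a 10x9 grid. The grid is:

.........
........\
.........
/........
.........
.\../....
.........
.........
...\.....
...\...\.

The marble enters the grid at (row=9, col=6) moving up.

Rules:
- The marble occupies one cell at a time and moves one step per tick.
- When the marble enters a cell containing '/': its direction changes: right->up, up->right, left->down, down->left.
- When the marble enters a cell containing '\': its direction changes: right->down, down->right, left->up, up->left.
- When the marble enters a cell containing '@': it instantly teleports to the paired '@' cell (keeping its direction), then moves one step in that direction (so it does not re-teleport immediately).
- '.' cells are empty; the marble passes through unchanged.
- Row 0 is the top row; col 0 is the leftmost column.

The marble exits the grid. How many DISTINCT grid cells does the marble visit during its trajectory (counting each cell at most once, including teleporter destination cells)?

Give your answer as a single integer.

Step 1: enter (9,6), '.' pass, move up to (8,6)
Step 2: enter (8,6), '.' pass, move up to (7,6)
Step 3: enter (7,6), '.' pass, move up to (6,6)
Step 4: enter (6,6), '.' pass, move up to (5,6)
Step 5: enter (5,6), '.' pass, move up to (4,6)
Step 6: enter (4,6), '.' pass, move up to (3,6)
Step 7: enter (3,6), '.' pass, move up to (2,6)
Step 8: enter (2,6), '.' pass, move up to (1,6)
Step 9: enter (1,6), '.' pass, move up to (0,6)
Step 10: enter (0,6), '.' pass, move up to (-1,6)
Step 11: at (-1,6) — EXIT via top edge, pos 6
Distinct cells visited: 10 (path length 10)

Answer: 10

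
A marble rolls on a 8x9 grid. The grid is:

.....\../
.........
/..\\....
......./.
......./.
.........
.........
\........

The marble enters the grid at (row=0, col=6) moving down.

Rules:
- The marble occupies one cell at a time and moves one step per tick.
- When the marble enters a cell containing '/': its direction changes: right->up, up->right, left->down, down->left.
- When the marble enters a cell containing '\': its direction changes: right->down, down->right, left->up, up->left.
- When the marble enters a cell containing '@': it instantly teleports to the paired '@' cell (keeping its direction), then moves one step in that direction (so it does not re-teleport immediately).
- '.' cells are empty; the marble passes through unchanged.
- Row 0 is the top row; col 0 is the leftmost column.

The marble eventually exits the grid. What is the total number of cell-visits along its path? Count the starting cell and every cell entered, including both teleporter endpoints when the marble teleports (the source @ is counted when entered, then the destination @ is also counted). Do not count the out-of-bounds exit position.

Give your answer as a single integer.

Answer: 8

Derivation:
Step 1: enter (0,6), '.' pass, move down to (1,6)
Step 2: enter (1,6), '.' pass, move down to (2,6)
Step 3: enter (2,6), '.' pass, move down to (3,6)
Step 4: enter (3,6), '.' pass, move down to (4,6)
Step 5: enter (4,6), '.' pass, move down to (5,6)
Step 6: enter (5,6), '.' pass, move down to (6,6)
Step 7: enter (6,6), '.' pass, move down to (7,6)
Step 8: enter (7,6), '.' pass, move down to (8,6)
Step 9: at (8,6) — EXIT via bottom edge, pos 6
Path length (cell visits): 8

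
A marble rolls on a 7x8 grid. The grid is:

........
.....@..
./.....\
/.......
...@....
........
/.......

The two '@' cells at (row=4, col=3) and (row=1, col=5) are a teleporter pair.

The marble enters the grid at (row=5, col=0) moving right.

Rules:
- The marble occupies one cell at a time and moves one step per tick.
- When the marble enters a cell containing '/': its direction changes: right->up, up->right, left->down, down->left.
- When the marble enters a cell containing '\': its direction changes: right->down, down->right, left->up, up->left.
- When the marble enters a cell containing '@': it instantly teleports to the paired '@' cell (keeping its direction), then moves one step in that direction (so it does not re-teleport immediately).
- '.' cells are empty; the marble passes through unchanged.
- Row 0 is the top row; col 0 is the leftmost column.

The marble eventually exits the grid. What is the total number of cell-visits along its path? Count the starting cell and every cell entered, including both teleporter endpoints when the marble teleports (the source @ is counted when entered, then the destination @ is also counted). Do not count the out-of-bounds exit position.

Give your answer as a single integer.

Answer: 8

Derivation:
Step 1: enter (5,0), '.' pass, move right to (5,1)
Step 2: enter (5,1), '.' pass, move right to (5,2)
Step 3: enter (5,2), '.' pass, move right to (5,3)
Step 4: enter (5,3), '.' pass, move right to (5,4)
Step 5: enter (5,4), '.' pass, move right to (5,5)
Step 6: enter (5,5), '.' pass, move right to (5,6)
Step 7: enter (5,6), '.' pass, move right to (5,7)
Step 8: enter (5,7), '.' pass, move right to (5,8)
Step 9: at (5,8) — EXIT via right edge, pos 5
Path length (cell visits): 8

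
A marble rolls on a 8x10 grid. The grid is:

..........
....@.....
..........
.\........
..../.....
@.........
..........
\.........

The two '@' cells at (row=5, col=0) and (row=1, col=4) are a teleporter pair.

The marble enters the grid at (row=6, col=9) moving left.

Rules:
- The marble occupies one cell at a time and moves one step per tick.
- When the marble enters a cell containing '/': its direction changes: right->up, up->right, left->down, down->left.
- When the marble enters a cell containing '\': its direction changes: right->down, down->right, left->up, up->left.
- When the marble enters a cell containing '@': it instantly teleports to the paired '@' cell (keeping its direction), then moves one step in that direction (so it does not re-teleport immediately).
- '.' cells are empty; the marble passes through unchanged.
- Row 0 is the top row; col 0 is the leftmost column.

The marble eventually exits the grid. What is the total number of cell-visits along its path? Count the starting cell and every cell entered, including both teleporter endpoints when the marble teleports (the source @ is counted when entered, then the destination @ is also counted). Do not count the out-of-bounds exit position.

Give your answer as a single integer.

Step 1: enter (6,9), '.' pass, move left to (6,8)
Step 2: enter (6,8), '.' pass, move left to (6,7)
Step 3: enter (6,7), '.' pass, move left to (6,6)
Step 4: enter (6,6), '.' pass, move left to (6,5)
Step 5: enter (6,5), '.' pass, move left to (6,4)
Step 6: enter (6,4), '.' pass, move left to (6,3)
Step 7: enter (6,3), '.' pass, move left to (6,2)
Step 8: enter (6,2), '.' pass, move left to (6,1)
Step 9: enter (6,1), '.' pass, move left to (6,0)
Step 10: enter (6,0), '.' pass, move left to (6,-1)
Step 11: at (6,-1) — EXIT via left edge, pos 6
Path length (cell visits): 10

Answer: 10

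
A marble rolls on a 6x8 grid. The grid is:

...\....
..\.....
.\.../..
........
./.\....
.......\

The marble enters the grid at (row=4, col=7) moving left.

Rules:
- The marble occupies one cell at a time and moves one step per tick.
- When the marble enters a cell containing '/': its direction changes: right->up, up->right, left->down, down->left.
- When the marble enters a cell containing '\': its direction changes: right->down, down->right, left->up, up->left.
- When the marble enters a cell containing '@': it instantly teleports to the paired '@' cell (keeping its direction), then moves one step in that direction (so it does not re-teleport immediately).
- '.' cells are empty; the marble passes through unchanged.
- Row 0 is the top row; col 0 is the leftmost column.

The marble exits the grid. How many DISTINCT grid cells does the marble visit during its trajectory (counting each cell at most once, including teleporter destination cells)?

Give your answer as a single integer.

Step 1: enter (4,7), '.' pass, move left to (4,6)
Step 2: enter (4,6), '.' pass, move left to (4,5)
Step 3: enter (4,5), '.' pass, move left to (4,4)
Step 4: enter (4,4), '.' pass, move left to (4,3)
Step 5: enter (4,3), '\' deflects left->up, move up to (3,3)
Step 6: enter (3,3), '.' pass, move up to (2,3)
Step 7: enter (2,3), '.' pass, move up to (1,3)
Step 8: enter (1,3), '.' pass, move up to (0,3)
Step 9: enter (0,3), '\' deflects up->left, move left to (0,2)
Step 10: enter (0,2), '.' pass, move left to (0,1)
Step 11: enter (0,1), '.' pass, move left to (0,0)
Step 12: enter (0,0), '.' pass, move left to (0,-1)
Step 13: at (0,-1) — EXIT via left edge, pos 0
Distinct cells visited: 12 (path length 12)

Answer: 12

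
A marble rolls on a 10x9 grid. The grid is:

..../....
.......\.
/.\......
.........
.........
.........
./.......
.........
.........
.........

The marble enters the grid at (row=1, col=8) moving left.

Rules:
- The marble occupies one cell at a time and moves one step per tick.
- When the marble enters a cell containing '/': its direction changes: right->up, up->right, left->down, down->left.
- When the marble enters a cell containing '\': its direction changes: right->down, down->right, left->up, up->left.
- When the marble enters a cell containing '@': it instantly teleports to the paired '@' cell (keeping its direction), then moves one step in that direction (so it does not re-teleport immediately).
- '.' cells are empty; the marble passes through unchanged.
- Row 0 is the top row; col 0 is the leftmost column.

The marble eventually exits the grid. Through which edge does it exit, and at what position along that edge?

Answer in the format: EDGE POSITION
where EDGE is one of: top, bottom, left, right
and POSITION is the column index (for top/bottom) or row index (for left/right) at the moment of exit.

Answer: top 7

Derivation:
Step 1: enter (1,8), '.' pass, move left to (1,7)
Step 2: enter (1,7), '\' deflects left->up, move up to (0,7)
Step 3: enter (0,7), '.' pass, move up to (-1,7)
Step 4: at (-1,7) — EXIT via top edge, pos 7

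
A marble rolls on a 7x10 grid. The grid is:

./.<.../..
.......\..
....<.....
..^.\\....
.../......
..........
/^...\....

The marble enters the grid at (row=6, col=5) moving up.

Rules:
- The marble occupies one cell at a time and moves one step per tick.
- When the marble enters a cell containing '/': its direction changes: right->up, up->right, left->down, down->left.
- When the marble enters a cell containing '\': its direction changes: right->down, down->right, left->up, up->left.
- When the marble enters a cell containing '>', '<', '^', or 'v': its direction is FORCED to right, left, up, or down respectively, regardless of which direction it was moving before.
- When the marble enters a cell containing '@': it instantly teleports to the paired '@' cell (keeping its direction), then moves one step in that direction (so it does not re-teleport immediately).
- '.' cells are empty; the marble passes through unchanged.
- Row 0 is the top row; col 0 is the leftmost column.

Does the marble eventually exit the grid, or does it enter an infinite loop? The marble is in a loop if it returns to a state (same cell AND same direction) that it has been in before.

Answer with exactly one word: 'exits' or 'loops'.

Answer: loops

Derivation:
Step 1: enter (6,5), '\' deflects up->left, move left to (6,4)
Step 2: enter (6,4), '.' pass, move left to (6,3)
Step 3: enter (6,3), '.' pass, move left to (6,2)
Step 4: enter (6,2), '.' pass, move left to (6,1)
Step 5: enter (6,1), '^' forces left->up, move up to (5,1)
Step 6: enter (5,1), '.' pass, move up to (4,1)
Step 7: enter (4,1), '.' pass, move up to (3,1)
Step 8: enter (3,1), '.' pass, move up to (2,1)
Step 9: enter (2,1), '.' pass, move up to (1,1)
Step 10: enter (1,1), '.' pass, move up to (0,1)
Step 11: enter (0,1), '/' deflects up->right, move right to (0,2)
Step 12: enter (0,2), '.' pass, move right to (0,3)
Step 13: enter (0,3), '<' forces right->left, move left to (0,2)
Step 14: enter (0,2), '.' pass, move left to (0,1)
Step 15: enter (0,1), '/' deflects left->down, move down to (1,1)
Step 16: enter (1,1), '.' pass, move down to (2,1)
Step 17: enter (2,1), '.' pass, move down to (3,1)
Step 18: enter (3,1), '.' pass, move down to (4,1)
Step 19: enter (4,1), '.' pass, move down to (5,1)
Step 20: enter (5,1), '.' pass, move down to (6,1)
Step 21: enter (6,1), '^' forces down->up, move up to (5,1)
Step 22: at (5,1) dir=up — LOOP DETECTED (seen before)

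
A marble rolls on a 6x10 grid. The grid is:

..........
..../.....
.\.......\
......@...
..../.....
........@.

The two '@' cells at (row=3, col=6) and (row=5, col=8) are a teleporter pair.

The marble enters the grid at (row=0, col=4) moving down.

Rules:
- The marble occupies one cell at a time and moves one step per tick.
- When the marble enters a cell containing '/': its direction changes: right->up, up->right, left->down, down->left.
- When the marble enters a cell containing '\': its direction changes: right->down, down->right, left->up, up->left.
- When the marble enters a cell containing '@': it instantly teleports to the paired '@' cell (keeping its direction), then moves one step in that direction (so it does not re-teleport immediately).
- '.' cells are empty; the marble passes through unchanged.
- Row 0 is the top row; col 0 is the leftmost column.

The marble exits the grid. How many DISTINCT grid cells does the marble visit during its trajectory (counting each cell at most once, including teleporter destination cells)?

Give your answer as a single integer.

Step 1: enter (0,4), '.' pass, move down to (1,4)
Step 2: enter (1,4), '/' deflects down->left, move left to (1,3)
Step 3: enter (1,3), '.' pass, move left to (1,2)
Step 4: enter (1,2), '.' pass, move left to (1,1)
Step 5: enter (1,1), '.' pass, move left to (1,0)
Step 6: enter (1,0), '.' pass, move left to (1,-1)
Step 7: at (1,-1) — EXIT via left edge, pos 1
Distinct cells visited: 6 (path length 6)

Answer: 6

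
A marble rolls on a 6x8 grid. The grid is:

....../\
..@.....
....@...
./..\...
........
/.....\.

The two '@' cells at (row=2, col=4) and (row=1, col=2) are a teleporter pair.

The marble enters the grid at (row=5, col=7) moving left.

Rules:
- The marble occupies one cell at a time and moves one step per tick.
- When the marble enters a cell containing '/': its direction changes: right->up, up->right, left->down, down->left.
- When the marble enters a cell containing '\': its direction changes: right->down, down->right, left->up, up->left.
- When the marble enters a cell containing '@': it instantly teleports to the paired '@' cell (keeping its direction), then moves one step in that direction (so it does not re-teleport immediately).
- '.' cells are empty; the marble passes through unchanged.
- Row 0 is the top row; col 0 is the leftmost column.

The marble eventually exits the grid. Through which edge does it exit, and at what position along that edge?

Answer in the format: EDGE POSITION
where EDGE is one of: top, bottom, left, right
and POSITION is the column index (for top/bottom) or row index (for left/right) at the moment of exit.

Step 1: enter (5,7), '.' pass, move left to (5,6)
Step 2: enter (5,6), '\' deflects left->up, move up to (4,6)
Step 3: enter (4,6), '.' pass, move up to (3,6)
Step 4: enter (3,6), '.' pass, move up to (2,6)
Step 5: enter (2,6), '.' pass, move up to (1,6)
Step 6: enter (1,6), '.' pass, move up to (0,6)
Step 7: enter (0,6), '/' deflects up->right, move right to (0,7)
Step 8: enter (0,7), '\' deflects right->down, move down to (1,7)
Step 9: enter (1,7), '.' pass, move down to (2,7)
Step 10: enter (2,7), '.' pass, move down to (3,7)
Step 11: enter (3,7), '.' pass, move down to (4,7)
Step 12: enter (4,7), '.' pass, move down to (5,7)
Step 13: enter (5,7), '.' pass, move down to (6,7)
Step 14: at (6,7) — EXIT via bottom edge, pos 7

Answer: bottom 7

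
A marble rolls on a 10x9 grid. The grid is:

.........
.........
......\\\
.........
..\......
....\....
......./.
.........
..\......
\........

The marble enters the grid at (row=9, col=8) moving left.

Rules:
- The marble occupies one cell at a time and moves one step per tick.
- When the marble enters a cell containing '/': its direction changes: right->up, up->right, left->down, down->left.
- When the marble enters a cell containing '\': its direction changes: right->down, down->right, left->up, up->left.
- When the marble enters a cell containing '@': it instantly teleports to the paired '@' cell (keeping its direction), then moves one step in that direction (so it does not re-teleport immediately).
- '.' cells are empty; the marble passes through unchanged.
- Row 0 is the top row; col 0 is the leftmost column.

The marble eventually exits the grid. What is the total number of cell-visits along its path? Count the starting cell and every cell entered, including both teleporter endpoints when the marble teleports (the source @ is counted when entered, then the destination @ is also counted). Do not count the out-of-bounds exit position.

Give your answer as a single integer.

Step 1: enter (9,8), '.' pass, move left to (9,7)
Step 2: enter (9,7), '.' pass, move left to (9,6)
Step 3: enter (9,6), '.' pass, move left to (9,5)
Step 4: enter (9,5), '.' pass, move left to (9,4)
Step 5: enter (9,4), '.' pass, move left to (9,3)
Step 6: enter (9,3), '.' pass, move left to (9,2)
Step 7: enter (9,2), '.' pass, move left to (9,1)
Step 8: enter (9,1), '.' pass, move left to (9,0)
Step 9: enter (9,0), '\' deflects left->up, move up to (8,0)
Step 10: enter (8,0), '.' pass, move up to (7,0)
Step 11: enter (7,0), '.' pass, move up to (6,0)
Step 12: enter (6,0), '.' pass, move up to (5,0)
Step 13: enter (5,0), '.' pass, move up to (4,0)
Step 14: enter (4,0), '.' pass, move up to (3,0)
Step 15: enter (3,0), '.' pass, move up to (2,0)
Step 16: enter (2,0), '.' pass, move up to (1,0)
Step 17: enter (1,0), '.' pass, move up to (0,0)
Step 18: enter (0,0), '.' pass, move up to (-1,0)
Step 19: at (-1,0) — EXIT via top edge, pos 0
Path length (cell visits): 18

Answer: 18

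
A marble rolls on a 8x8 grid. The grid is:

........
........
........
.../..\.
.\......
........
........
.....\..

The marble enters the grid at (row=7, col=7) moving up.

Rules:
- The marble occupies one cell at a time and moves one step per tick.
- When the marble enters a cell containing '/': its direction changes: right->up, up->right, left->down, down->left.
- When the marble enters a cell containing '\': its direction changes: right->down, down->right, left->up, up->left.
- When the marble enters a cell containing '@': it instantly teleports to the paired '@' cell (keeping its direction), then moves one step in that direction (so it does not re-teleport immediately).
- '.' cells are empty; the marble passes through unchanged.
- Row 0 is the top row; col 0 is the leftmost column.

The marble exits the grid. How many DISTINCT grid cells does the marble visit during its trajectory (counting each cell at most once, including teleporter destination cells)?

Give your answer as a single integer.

Answer: 8

Derivation:
Step 1: enter (7,7), '.' pass, move up to (6,7)
Step 2: enter (6,7), '.' pass, move up to (5,7)
Step 3: enter (5,7), '.' pass, move up to (4,7)
Step 4: enter (4,7), '.' pass, move up to (3,7)
Step 5: enter (3,7), '.' pass, move up to (2,7)
Step 6: enter (2,7), '.' pass, move up to (1,7)
Step 7: enter (1,7), '.' pass, move up to (0,7)
Step 8: enter (0,7), '.' pass, move up to (-1,7)
Step 9: at (-1,7) — EXIT via top edge, pos 7
Distinct cells visited: 8 (path length 8)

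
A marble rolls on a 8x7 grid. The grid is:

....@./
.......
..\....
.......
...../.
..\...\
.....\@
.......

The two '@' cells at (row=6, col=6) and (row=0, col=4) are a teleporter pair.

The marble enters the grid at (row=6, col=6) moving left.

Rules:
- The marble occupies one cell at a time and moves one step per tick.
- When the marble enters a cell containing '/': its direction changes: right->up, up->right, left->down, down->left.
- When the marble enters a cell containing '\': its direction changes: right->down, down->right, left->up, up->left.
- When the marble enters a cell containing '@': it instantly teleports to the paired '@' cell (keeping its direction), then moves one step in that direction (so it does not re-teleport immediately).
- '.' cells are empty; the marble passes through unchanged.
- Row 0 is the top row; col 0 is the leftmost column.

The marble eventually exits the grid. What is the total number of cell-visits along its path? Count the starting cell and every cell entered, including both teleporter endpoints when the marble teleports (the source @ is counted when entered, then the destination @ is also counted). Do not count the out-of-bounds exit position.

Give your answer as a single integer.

Answer: 6

Derivation:
Step 1: enter (6,6), '@' teleport (6,6)->(0,4), also enter (0,4), move left to (0,3)
Step 2: enter (0,3), '.' pass, move left to (0,2)
Step 3: enter (0,2), '.' pass, move left to (0,1)
Step 4: enter (0,1), '.' pass, move left to (0,0)
Step 5: enter (0,0), '.' pass, move left to (0,-1)
Step 6: at (0,-1) — EXIT via left edge, pos 0
Path length (cell visits): 6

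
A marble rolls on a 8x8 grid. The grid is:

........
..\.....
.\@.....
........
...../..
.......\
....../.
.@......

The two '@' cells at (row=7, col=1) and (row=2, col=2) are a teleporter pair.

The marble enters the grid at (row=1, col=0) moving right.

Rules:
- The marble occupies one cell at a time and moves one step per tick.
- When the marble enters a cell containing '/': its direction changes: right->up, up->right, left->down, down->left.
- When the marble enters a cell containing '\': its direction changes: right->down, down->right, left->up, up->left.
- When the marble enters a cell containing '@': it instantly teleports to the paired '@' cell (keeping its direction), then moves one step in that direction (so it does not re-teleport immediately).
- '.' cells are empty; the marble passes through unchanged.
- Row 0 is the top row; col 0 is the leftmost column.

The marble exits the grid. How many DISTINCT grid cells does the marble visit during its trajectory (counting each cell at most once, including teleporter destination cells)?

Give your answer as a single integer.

Answer: 5

Derivation:
Step 1: enter (1,0), '.' pass, move right to (1,1)
Step 2: enter (1,1), '.' pass, move right to (1,2)
Step 3: enter (1,2), '\' deflects right->down, move down to (2,2)
Step 4: enter (2,2), '@' teleport (2,2)->(7,1), also enter (7,1), move down to (8,1)
Step 5: at (8,1) — EXIT via bottom edge, pos 1
Distinct cells visited: 5 (path length 5)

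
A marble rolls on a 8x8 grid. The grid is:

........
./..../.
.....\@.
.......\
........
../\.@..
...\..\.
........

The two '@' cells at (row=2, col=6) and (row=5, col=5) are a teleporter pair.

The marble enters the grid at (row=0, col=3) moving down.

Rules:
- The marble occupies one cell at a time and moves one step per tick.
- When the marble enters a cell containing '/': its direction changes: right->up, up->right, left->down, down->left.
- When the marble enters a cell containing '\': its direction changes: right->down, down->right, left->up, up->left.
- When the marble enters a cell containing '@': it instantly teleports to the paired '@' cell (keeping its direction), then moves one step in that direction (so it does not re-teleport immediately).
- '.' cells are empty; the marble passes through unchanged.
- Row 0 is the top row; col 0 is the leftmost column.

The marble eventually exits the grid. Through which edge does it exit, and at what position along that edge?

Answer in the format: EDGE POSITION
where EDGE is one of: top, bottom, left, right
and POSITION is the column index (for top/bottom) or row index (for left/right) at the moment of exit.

Answer: right 2

Derivation:
Step 1: enter (0,3), '.' pass, move down to (1,3)
Step 2: enter (1,3), '.' pass, move down to (2,3)
Step 3: enter (2,3), '.' pass, move down to (3,3)
Step 4: enter (3,3), '.' pass, move down to (4,3)
Step 5: enter (4,3), '.' pass, move down to (5,3)
Step 6: enter (5,3), '\' deflects down->right, move right to (5,4)
Step 7: enter (5,4), '.' pass, move right to (5,5)
Step 8: enter (5,5), '@' teleport (5,5)->(2,6), also enter (2,6), move right to (2,7)
Step 9: enter (2,7), '.' pass, move right to (2,8)
Step 10: at (2,8) — EXIT via right edge, pos 2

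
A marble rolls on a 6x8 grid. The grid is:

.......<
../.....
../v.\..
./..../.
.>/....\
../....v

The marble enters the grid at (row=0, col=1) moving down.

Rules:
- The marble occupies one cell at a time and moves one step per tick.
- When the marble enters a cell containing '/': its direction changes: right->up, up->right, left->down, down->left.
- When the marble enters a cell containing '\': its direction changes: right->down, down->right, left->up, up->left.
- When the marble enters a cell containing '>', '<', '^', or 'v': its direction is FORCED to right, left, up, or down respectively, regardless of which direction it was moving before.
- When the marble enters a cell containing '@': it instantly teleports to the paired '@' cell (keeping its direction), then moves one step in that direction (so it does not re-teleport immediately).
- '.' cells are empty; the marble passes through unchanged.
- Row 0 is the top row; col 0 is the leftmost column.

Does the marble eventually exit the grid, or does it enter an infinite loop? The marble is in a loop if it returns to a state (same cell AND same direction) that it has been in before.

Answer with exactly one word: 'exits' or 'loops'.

Step 1: enter (0,1), '.' pass, move down to (1,1)
Step 2: enter (1,1), '.' pass, move down to (2,1)
Step 3: enter (2,1), '.' pass, move down to (3,1)
Step 4: enter (3,1), '/' deflects down->left, move left to (3,0)
Step 5: enter (3,0), '.' pass, move left to (3,-1)
Step 6: at (3,-1) — EXIT via left edge, pos 3

Answer: exits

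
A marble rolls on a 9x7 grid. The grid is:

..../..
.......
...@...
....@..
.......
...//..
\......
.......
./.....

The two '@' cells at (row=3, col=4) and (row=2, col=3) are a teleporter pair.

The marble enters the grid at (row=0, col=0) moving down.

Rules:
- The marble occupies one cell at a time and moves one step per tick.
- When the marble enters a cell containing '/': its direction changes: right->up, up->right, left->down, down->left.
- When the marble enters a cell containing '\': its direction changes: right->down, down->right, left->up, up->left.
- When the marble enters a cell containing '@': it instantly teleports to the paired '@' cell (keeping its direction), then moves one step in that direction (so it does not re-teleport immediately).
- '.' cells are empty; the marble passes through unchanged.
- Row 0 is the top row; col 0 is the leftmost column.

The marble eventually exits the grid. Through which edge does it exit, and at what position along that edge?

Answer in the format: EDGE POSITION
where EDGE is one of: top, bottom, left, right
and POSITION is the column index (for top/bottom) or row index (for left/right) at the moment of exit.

Step 1: enter (0,0), '.' pass, move down to (1,0)
Step 2: enter (1,0), '.' pass, move down to (2,0)
Step 3: enter (2,0), '.' pass, move down to (3,0)
Step 4: enter (3,0), '.' pass, move down to (4,0)
Step 5: enter (4,0), '.' pass, move down to (5,0)
Step 6: enter (5,0), '.' pass, move down to (6,0)
Step 7: enter (6,0), '\' deflects down->right, move right to (6,1)
Step 8: enter (6,1), '.' pass, move right to (6,2)
Step 9: enter (6,2), '.' pass, move right to (6,3)
Step 10: enter (6,3), '.' pass, move right to (6,4)
Step 11: enter (6,4), '.' pass, move right to (6,5)
Step 12: enter (6,5), '.' pass, move right to (6,6)
Step 13: enter (6,6), '.' pass, move right to (6,7)
Step 14: at (6,7) — EXIT via right edge, pos 6

Answer: right 6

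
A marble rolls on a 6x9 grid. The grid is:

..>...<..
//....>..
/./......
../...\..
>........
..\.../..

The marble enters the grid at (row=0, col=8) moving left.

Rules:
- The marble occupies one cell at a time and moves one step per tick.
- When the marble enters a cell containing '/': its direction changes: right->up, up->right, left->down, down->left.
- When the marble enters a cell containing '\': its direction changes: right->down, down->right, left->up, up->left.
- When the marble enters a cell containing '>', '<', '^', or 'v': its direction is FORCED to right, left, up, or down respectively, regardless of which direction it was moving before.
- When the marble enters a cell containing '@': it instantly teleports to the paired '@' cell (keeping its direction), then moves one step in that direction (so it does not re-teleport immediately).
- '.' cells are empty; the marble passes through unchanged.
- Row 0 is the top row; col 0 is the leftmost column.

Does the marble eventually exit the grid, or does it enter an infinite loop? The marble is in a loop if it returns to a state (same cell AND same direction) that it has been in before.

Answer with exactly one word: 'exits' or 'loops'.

Step 1: enter (0,8), '.' pass, move left to (0,7)
Step 2: enter (0,7), '.' pass, move left to (0,6)
Step 3: enter (0,6), '<' forces left->left, move left to (0,5)
Step 4: enter (0,5), '.' pass, move left to (0,4)
Step 5: enter (0,4), '.' pass, move left to (0,3)
Step 6: enter (0,3), '.' pass, move left to (0,2)
Step 7: enter (0,2), '>' forces left->right, move right to (0,3)
Step 8: enter (0,3), '.' pass, move right to (0,4)
Step 9: enter (0,4), '.' pass, move right to (0,5)
Step 10: enter (0,5), '.' pass, move right to (0,6)
Step 11: enter (0,6), '<' forces right->left, move left to (0,5)
Step 12: at (0,5) dir=left — LOOP DETECTED (seen before)

Answer: loops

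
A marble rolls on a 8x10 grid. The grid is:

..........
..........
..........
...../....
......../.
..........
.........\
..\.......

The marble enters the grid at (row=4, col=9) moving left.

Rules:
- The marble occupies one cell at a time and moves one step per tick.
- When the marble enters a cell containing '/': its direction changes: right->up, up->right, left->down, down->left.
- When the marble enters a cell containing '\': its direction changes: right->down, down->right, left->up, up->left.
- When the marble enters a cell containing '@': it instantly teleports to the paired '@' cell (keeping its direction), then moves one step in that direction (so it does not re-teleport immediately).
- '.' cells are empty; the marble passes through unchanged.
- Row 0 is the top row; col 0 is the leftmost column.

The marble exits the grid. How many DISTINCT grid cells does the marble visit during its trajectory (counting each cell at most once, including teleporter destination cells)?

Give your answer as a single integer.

Answer: 5

Derivation:
Step 1: enter (4,9), '.' pass, move left to (4,8)
Step 2: enter (4,8), '/' deflects left->down, move down to (5,8)
Step 3: enter (5,8), '.' pass, move down to (6,8)
Step 4: enter (6,8), '.' pass, move down to (7,8)
Step 5: enter (7,8), '.' pass, move down to (8,8)
Step 6: at (8,8) — EXIT via bottom edge, pos 8
Distinct cells visited: 5 (path length 5)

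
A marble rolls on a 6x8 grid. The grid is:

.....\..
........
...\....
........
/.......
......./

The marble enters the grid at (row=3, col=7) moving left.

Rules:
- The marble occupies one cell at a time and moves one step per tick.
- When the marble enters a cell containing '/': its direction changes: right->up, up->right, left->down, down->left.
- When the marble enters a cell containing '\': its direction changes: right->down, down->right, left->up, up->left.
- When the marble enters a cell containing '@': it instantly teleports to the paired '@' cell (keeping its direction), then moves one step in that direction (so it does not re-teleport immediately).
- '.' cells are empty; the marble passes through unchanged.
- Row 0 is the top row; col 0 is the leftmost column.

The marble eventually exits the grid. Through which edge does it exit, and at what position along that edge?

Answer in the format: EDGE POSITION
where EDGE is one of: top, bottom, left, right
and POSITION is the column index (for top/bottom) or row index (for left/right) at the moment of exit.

Answer: left 3

Derivation:
Step 1: enter (3,7), '.' pass, move left to (3,6)
Step 2: enter (3,6), '.' pass, move left to (3,5)
Step 3: enter (3,5), '.' pass, move left to (3,4)
Step 4: enter (3,4), '.' pass, move left to (3,3)
Step 5: enter (3,3), '.' pass, move left to (3,2)
Step 6: enter (3,2), '.' pass, move left to (3,1)
Step 7: enter (3,1), '.' pass, move left to (3,0)
Step 8: enter (3,0), '.' pass, move left to (3,-1)
Step 9: at (3,-1) — EXIT via left edge, pos 3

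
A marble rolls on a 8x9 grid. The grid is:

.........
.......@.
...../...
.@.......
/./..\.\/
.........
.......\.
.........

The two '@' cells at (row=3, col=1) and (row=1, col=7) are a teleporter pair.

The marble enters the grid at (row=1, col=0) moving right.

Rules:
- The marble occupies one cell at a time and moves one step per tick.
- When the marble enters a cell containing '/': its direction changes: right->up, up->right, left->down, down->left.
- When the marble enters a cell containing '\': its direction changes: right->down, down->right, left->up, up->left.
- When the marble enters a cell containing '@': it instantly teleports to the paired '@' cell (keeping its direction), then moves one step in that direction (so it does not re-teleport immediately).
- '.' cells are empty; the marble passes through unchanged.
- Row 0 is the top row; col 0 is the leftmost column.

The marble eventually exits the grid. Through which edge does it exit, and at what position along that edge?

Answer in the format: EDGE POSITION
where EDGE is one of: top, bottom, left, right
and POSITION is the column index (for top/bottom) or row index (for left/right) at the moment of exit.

Step 1: enter (1,0), '.' pass, move right to (1,1)
Step 2: enter (1,1), '.' pass, move right to (1,2)
Step 3: enter (1,2), '.' pass, move right to (1,3)
Step 4: enter (1,3), '.' pass, move right to (1,4)
Step 5: enter (1,4), '.' pass, move right to (1,5)
Step 6: enter (1,5), '.' pass, move right to (1,6)
Step 7: enter (1,6), '.' pass, move right to (1,7)
Step 8: enter (1,7), '@' teleport (1,7)->(3,1), also enter (3,1), move right to (3,2)
Step 9: enter (3,2), '.' pass, move right to (3,3)
Step 10: enter (3,3), '.' pass, move right to (3,4)
Step 11: enter (3,4), '.' pass, move right to (3,5)
Step 12: enter (3,5), '.' pass, move right to (3,6)
Step 13: enter (3,6), '.' pass, move right to (3,7)
Step 14: enter (3,7), '.' pass, move right to (3,8)
Step 15: enter (3,8), '.' pass, move right to (3,9)
Step 16: at (3,9) — EXIT via right edge, pos 3

Answer: right 3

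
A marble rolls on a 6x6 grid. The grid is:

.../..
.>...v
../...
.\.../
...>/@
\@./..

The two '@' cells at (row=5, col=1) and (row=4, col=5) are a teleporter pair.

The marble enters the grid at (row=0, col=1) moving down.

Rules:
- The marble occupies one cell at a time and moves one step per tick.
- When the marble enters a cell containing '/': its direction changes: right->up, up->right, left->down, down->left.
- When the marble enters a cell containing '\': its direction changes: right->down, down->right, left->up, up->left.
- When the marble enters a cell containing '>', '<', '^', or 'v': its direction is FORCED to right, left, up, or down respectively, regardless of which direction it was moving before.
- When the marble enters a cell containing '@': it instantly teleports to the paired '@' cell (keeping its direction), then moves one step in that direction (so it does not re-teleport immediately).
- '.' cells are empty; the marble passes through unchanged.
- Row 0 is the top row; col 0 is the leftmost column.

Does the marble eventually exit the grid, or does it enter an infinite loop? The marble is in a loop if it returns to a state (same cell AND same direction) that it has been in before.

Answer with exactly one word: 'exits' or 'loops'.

Step 1: enter (0,1), '.' pass, move down to (1,1)
Step 2: enter (1,1), '>' forces down->right, move right to (1,2)
Step 3: enter (1,2), '.' pass, move right to (1,3)
Step 4: enter (1,3), '.' pass, move right to (1,4)
Step 5: enter (1,4), '.' pass, move right to (1,5)
Step 6: enter (1,5), 'v' forces right->down, move down to (2,5)
Step 7: enter (2,5), '.' pass, move down to (3,5)
Step 8: enter (3,5), '/' deflects down->left, move left to (3,4)
Step 9: enter (3,4), '.' pass, move left to (3,3)
Step 10: enter (3,3), '.' pass, move left to (3,2)
Step 11: enter (3,2), '.' pass, move left to (3,1)
Step 12: enter (3,1), '\' deflects left->up, move up to (2,1)
Step 13: enter (2,1), '.' pass, move up to (1,1)
Step 14: enter (1,1), '>' forces up->right, move right to (1,2)
Step 15: at (1,2) dir=right — LOOP DETECTED (seen before)

Answer: loops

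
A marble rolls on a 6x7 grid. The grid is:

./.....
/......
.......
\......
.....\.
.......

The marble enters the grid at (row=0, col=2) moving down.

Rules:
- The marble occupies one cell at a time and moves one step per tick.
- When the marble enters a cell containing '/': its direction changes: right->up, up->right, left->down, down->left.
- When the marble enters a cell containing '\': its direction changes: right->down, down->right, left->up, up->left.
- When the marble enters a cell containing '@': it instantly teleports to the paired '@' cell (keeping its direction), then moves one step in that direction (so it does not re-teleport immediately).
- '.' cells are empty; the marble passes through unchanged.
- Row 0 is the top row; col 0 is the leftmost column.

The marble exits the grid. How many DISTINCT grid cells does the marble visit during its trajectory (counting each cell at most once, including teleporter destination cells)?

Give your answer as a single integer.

Answer: 6

Derivation:
Step 1: enter (0,2), '.' pass, move down to (1,2)
Step 2: enter (1,2), '.' pass, move down to (2,2)
Step 3: enter (2,2), '.' pass, move down to (3,2)
Step 4: enter (3,2), '.' pass, move down to (4,2)
Step 5: enter (4,2), '.' pass, move down to (5,2)
Step 6: enter (5,2), '.' pass, move down to (6,2)
Step 7: at (6,2) — EXIT via bottom edge, pos 2
Distinct cells visited: 6 (path length 6)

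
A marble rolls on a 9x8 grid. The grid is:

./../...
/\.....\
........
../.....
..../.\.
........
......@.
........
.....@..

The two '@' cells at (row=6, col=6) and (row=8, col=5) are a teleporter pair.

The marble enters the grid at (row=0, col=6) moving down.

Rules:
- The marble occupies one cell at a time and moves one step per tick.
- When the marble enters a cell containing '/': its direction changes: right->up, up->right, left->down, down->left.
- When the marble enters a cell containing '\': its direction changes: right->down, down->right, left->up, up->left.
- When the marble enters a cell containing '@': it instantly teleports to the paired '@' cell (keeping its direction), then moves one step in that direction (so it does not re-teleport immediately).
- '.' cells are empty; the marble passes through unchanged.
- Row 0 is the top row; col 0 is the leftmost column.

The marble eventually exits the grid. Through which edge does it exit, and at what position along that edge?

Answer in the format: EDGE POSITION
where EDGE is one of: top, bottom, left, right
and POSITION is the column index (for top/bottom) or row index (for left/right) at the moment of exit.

Answer: right 4

Derivation:
Step 1: enter (0,6), '.' pass, move down to (1,6)
Step 2: enter (1,6), '.' pass, move down to (2,6)
Step 3: enter (2,6), '.' pass, move down to (3,6)
Step 4: enter (3,6), '.' pass, move down to (4,6)
Step 5: enter (4,6), '\' deflects down->right, move right to (4,7)
Step 6: enter (4,7), '.' pass, move right to (4,8)
Step 7: at (4,8) — EXIT via right edge, pos 4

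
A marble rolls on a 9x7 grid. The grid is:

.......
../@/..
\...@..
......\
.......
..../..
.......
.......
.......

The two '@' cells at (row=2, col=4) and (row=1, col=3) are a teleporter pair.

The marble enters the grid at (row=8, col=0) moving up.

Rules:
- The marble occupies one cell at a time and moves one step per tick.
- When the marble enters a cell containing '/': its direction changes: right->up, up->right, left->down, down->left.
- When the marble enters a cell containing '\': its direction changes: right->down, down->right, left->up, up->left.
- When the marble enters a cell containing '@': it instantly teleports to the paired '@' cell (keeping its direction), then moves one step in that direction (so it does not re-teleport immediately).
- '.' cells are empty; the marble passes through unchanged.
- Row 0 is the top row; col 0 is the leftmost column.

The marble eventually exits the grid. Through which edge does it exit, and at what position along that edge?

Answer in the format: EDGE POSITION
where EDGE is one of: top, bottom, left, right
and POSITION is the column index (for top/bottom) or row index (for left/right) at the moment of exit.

Answer: left 2

Derivation:
Step 1: enter (8,0), '.' pass, move up to (7,0)
Step 2: enter (7,0), '.' pass, move up to (6,0)
Step 3: enter (6,0), '.' pass, move up to (5,0)
Step 4: enter (5,0), '.' pass, move up to (4,0)
Step 5: enter (4,0), '.' pass, move up to (3,0)
Step 6: enter (3,0), '.' pass, move up to (2,0)
Step 7: enter (2,0), '\' deflects up->left, move left to (2,-1)
Step 8: at (2,-1) — EXIT via left edge, pos 2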